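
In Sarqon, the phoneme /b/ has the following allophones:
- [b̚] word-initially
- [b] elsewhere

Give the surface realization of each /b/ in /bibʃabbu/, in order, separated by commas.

Occurrence 1 (position 1): word-initially → [b̚].
Occurrence 2 (position 3): no conditioning environment matches → elsewhere allophone [b].
Occurrence 3 (position 6): no conditioning environment matches → elsewhere allophone [b].
Occurrence 4 (position 7): no conditioning environment matches → elsewhere allophone [b].

[b̚], [b], [b], [b]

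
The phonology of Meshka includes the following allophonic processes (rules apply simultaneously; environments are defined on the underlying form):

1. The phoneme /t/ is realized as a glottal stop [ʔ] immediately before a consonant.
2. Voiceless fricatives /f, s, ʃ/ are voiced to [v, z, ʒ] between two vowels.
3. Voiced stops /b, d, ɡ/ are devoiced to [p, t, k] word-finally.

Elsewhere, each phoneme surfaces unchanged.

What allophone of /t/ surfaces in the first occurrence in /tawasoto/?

[t]

/t/ (word-initial) fails the environment for rule 1, so it stays [t].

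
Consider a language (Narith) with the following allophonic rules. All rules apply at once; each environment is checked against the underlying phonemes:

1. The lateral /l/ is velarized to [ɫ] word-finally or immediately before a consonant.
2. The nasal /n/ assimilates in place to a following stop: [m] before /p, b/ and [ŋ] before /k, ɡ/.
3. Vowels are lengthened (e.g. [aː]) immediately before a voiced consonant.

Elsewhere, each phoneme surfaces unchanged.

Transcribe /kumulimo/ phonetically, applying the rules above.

/k/ (word-initial) is unaffected → [k].
/u/ — between /k/ and /m/, before a voiced consonant — surfaces as [uː] (rule 3).
/m/ (between /u/ and /u/): no rule targets it → [m].
/u/ (between /m/ and /l/) occurs before a voiced consonant → [uː] by rule 3.
/l/ (between /u/ and /i/) is in the target of rule 1 but the environment (word-finally or immediately before a consonant) is not met → [l].
Rule 3 applies to /i/ (between /l/ and /m/: before a voiced consonant) → [iː].
/m/ stays [m].
/o/ (word-final) fails the environment for rule 3, so it stays [o].

[kuːmuːliːmo]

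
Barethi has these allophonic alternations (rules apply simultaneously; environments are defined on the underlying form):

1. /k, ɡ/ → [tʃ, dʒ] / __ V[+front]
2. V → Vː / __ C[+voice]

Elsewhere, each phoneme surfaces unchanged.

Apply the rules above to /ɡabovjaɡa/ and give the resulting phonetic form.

[ɡaːboːvjaːɡa]

/ɡ/ — word-initial; rule 1 does not apply here → [ɡ].
/a/ — between /ɡ/ and /b/, before a voiced consonant — surfaces as [aː] (rule 2).
/o/ (between /b/ and /v/): before a voiced consonant, so rule 2 applies → [oː].
/a/ (between /j/ and /ɡ/): before a voiced consonant, so rule 2 applies → [aː].
/ɡ/ — between /a/ and /a/; rule 1 does not apply here → [ɡ].
/a/ (word-final) fails the environment for rule 2, so it stays [a].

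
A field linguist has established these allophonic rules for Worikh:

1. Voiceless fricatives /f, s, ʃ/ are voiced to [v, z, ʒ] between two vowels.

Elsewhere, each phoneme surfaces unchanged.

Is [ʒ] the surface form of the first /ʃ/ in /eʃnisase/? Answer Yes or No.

/ʃ/ (between /e/ and /n/) fails the environment for rule 1, so it stays [ʃ].
The actual realization is [ʃ], not [ʒ].

No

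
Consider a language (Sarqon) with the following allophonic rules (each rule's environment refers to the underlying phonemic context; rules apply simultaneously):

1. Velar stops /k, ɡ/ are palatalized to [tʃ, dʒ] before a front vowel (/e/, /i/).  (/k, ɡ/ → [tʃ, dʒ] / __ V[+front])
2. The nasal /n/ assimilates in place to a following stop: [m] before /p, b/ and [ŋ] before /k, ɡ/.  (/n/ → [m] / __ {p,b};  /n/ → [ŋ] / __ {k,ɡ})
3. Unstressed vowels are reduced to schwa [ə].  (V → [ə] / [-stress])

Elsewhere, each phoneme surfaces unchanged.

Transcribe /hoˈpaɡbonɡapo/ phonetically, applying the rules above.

[həˈpaɡbəŋɡəpə]

/h/ (word-initial) is unaffected → [h].
Rule 3 applies to /o/ (between /h/ and /p/: in an unstressed syllable) → [ə].
/p/ (between /o/ and /a/): no rule targets it → [p].
/a/ (between /p/ and /ɡ/) fails the environment for rule 3, so it stays [a].
/ɡ/ (between /a/ and /b/): rule 1 targets it, but not before a front vowel → unchanged [ɡ].
/b/ (between /ɡ/ and /o/) is unaffected → [b].
/o/ (between /b/ and /n/): in an unstressed syllable, so rule 3 applies → [ə].
/n/ (between /o/ and /ɡ/) occurs before a labial or velar stop → [ŋ] by rule 2.
/ɡ/ — between /n/ and /a/; rule 1 does not apply here → [ɡ].
/a/ (between /ɡ/ and /p/): in an unstressed syllable, so rule 3 applies → [ə].
/p/ (between /a/ and /o/) is unaffected → [p].
Rule 3 applies to /o/ (word-final: in an unstressed syllable) → [ə].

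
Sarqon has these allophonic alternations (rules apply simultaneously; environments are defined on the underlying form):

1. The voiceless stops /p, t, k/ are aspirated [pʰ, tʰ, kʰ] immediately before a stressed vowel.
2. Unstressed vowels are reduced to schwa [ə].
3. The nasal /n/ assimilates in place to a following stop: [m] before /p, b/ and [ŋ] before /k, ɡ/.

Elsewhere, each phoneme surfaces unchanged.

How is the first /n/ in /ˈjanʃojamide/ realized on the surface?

[n]

/n/ (between /a/ and /ʃ/) fails the environment for rule 3, so it stays [n].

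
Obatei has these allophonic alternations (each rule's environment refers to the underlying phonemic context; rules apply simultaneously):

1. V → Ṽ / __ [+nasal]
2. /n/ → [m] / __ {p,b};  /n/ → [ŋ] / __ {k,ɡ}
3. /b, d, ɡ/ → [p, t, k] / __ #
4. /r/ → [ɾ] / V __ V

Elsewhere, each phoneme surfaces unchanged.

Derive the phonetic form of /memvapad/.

[mẽmvapat]

/m/ (word-initial): no rule targets it → [m].
/e/ — between /m/ and /m/, before a nasal consonant — surfaces as [ẽ] (rule 1).
/m/ stays [m].
/v/ stays [v].
/a/ (between /v/ and /p/) is in the target of rule 1 but the environment (before a nasal consonant) is not met → [a].
/p/ — not in any rule's target class → [p].
/a/ (between /p/ and /d/): rule 1 targets it, but not before a nasal consonant → unchanged [a].
/d/ (word-final): word-finally, so rule 3 applies → [t].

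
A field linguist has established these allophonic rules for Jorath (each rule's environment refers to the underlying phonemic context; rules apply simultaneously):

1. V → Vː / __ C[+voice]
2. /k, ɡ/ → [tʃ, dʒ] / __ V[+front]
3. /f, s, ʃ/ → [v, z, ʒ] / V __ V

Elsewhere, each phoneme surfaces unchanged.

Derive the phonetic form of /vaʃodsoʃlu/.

/v/ (word-initial) is unaffected → [v].
/a/ — between /v/ and /ʃ/; rule 1 does not apply here → [a].
/ʃ/ (between /a/ and /o/) occurs between two vowels → [ʒ] by rule 3.
/o/ — between /ʃ/ and /d/, before a voiced consonant — surfaces as [oː] (rule 1).
/d/ — not in any rule's target class → [d].
/s/ — between /d/ and /o/; rule 3 does not apply here → [s].
/o/ (between /s/ and /ʃ/) fails the environment for rule 1, so it stays [o].
/ʃ/ (between /o/ and /l/) fails the environment for rule 3, so it stays [ʃ].
/l/ stays [l].
/u/ (word-final) is in the target of rule 1 but the environment (before a voiced consonant) is not met → [u].

[vaʒoːdsoʃlu]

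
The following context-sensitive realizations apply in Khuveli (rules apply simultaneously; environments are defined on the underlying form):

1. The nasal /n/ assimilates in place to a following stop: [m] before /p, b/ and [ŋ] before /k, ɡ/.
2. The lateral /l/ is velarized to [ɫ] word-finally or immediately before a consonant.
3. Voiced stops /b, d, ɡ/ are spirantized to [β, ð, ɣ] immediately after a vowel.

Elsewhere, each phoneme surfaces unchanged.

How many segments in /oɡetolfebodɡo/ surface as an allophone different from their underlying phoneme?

4

Segments that undergo a rule: /ɡ/ → [ɣ] (rule 3); /l/ → [ɫ] (rule 2); /b/ → [β] (rule 3); /d/ → [ð] (rule 3).
All other segments surface unchanged.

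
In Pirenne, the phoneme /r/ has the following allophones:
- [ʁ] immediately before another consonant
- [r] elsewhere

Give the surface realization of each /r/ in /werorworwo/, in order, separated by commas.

[r], [ʁ], [ʁ]

Occurrence 1 (position 3): no conditioning environment matches → elsewhere allophone [r].
Occurrence 2 (position 5): immediately before another consonant → [ʁ].
Occurrence 3 (position 8): immediately before another consonant → [ʁ].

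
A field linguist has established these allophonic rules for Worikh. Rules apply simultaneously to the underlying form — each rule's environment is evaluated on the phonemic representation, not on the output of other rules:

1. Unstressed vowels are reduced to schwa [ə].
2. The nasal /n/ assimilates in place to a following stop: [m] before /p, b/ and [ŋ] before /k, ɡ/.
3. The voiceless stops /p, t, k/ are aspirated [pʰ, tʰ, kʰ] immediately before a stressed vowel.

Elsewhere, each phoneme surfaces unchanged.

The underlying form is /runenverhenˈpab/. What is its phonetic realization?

/r/ (word-initial) is unaffected → [r].
Rule 1 applies to /u/ (between /r/ and /n/: in an unstressed syllable) → [ə].
/n/ (between /u/ and /e/) is in the target of rule 2 but the environment (before a labial or velar stop) is not met → [n].
/e/ — between /n/ and /n/, in an unstressed syllable — surfaces as [ə] (rule 1).
/n/ (between /e/ and /v/): rule 2 targets it, but not before a labial or velar stop → unchanged [n].
/v/ (between /n/ and /e/): no rule targets it → [v].
/e/ (between /v/ and /r/): in an unstressed syllable, so rule 1 applies → [ə].
/r/ (between /e/ and /h/) is unaffected → [r].
/h/ stays [h].
/e/ — between /h/ and /n/, in an unstressed syllable — surfaces as [ə] (rule 1).
/n/ (between /e/ and /p/): before a labial or velar stop, so rule 2 applies → [m].
Rule 3 applies to /p/ (between /n/ and /a/: immediately before a stressed vowel) → [pʰ].
/a/ (between /p/ and /b/) fails the environment for rule 1, so it stays [a].
/b/ (word-final): no rule targets it → [b].

[rənənvərhəmˈpʰab]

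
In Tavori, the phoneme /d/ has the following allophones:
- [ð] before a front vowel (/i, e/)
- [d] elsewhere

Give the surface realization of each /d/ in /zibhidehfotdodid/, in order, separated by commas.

[ð], [d], [ð], [d]

Occurrence 1 (position 6): before a front vowel (/i, e/) → [ð].
Occurrence 2 (position 12): no conditioning environment matches → elsewhere allophone [d].
Occurrence 3 (position 14): before a front vowel (/i, e/) → [ð].
Occurrence 4 (position 16): no conditioning environment matches → elsewhere allophone [d].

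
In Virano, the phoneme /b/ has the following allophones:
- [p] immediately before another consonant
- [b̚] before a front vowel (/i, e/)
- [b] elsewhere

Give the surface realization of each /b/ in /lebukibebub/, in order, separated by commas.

[b], [b̚], [b], [b]

Occurrence 1 (position 3): no conditioning environment matches → elsewhere allophone [b].
Occurrence 2 (position 7): before a front vowel (/i, e/) → [b̚].
Occurrence 3 (position 9): no conditioning environment matches → elsewhere allophone [b].
Occurrence 4 (position 11): no conditioning environment matches → elsewhere allophone [b].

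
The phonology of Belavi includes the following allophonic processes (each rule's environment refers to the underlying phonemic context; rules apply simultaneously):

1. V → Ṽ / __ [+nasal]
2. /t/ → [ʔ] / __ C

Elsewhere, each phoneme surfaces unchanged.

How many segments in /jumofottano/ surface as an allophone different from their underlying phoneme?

3

Segments that undergo a rule: /u/ → [ũ] (rule 1); /t/ → [ʔ] (rule 2); /a/ → [ã] (rule 1).
All other segments surface unchanged.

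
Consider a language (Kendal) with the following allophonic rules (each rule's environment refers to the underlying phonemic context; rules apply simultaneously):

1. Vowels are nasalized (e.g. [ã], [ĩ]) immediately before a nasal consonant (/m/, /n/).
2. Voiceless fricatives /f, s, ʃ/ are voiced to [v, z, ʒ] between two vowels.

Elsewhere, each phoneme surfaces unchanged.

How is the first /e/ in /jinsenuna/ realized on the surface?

[ẽ]

/e/ (between /s/ and /n/) occurs before a nasal consonant → [ẽ] by rule 1.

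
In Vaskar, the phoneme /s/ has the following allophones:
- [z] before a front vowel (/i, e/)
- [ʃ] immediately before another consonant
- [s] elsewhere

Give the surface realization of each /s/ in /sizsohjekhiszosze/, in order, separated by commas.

[z], [s], [ʃ], [ʃ]

Occurrence 1 (position 1): before a front vowel (/i, e/) → [z].
Occurrence 2 (position 4): no conditioning environment matches → elsewhere allophone [s].
Occurrence 3 (position 12): immediately before another consonant → [ʃ].
Occurrence 4 (position 15): immediately before another consonant → [ʃ].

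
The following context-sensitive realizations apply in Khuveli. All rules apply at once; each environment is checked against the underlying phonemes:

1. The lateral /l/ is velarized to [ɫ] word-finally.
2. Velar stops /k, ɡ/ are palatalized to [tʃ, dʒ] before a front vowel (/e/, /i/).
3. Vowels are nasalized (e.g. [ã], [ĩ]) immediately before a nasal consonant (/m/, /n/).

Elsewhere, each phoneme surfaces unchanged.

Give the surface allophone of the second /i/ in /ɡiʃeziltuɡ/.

[i]

/i/ (between /z/ and /l/) fails the environment for rule 3, so it stays [i].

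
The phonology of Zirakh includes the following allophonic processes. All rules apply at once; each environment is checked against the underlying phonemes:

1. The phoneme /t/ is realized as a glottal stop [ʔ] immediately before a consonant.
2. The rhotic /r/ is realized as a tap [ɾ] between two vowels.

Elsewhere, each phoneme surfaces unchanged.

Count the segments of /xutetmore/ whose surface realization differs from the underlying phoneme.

Segments that undergo a rule: /t/ → [ʔ] (rule 1); /r/ → [ɾ] (rule 2).
All other segments surface unchanged.

2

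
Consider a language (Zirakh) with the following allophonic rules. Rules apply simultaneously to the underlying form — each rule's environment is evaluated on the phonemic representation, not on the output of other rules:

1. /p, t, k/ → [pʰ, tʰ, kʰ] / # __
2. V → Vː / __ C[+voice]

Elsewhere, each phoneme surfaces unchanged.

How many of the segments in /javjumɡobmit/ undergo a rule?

3

Segments that undergo a rule: /a/ → [aː] (rule 2); /u/ → [uː] (rule 2); /o/ → [oː] (rule 2).
All other segments surface unchanged.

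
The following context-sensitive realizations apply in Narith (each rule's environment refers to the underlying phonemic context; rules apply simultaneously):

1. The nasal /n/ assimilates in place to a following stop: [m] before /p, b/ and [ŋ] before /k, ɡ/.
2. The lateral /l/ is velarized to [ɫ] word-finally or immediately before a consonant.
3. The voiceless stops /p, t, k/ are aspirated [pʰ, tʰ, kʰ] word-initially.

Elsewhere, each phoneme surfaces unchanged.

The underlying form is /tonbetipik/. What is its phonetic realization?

/t/ — word-initial, word-initially — surfaces as [tʰ] (rule 3).
/o/ — not in any rule's target class → [o].
/n/ meets the environment for rule 1 (before a labial or velar stop) → [m].
/b/ — not in any rule's target class → [b].
/e/ (between /b/ and /t/) is unaffected → [e].
/t/ (between /e/ and /i/) fails the environment for rule 3, so it stays [t].
/i/ (between /t/ and /p/) is unaffected → [i].
/p/ (between /i/ and /i/) is in the target of rule 3 but the environment (word-initially) is not met → [p].
/i/ (between /p/ and /k/) is unaffected → [i].
/k/ (word-final) is in the target of rule 3 but the environment (word-initially) is not met → [k].

[tʰombetipik]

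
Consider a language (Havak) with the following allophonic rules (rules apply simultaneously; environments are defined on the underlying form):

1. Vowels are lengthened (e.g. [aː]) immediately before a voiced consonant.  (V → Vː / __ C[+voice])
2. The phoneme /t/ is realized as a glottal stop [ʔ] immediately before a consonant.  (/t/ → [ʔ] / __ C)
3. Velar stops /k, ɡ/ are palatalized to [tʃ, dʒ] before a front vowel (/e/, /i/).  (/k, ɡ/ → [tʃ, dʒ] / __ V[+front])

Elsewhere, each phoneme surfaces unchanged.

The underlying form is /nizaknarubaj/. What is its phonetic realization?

[niːzaknaːruːbaːj]

/n/ — not in any rule's target class → [n].
/i/ (between /n/ and /z/) occurs before a voiced consonant → [iː] by rule 1.
/z/ (between /i/ and /a/): no rule targets it → [z].
/a/ (between /z/ and /k/) is in the target of rule 1 but the environment (before a voiced consonant) is not met → [a].
/k/ (between /a/ and /n/) is in the target of rule 3 but the environment (before a front vowel) is not met → [k].
/n/ — not in any rule's target class → [n].
/a/ meets the environment for rule 1 (before a voiced consonant) → [aː].
/r/ — not in any rule's target class → [r].
/u/ (between /r/ and /b/): before a voiced consonant, so rule 1 applies → [uː].
/b/ stays [b].
Rule 1 applies to /a/ (between /b/ and /j/: before a voiced consonant) → [aː].
/j/ stays [j].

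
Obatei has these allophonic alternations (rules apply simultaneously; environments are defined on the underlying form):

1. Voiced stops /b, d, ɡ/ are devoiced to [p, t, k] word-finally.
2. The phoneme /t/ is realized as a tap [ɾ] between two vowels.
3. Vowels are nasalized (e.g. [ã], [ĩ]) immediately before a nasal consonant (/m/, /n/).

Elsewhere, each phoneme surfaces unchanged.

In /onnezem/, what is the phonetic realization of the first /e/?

[e]

/e/ (between /n/ and /z/) is in the target of rule 3 but the environment (before a nasal consonant) is not met → [e].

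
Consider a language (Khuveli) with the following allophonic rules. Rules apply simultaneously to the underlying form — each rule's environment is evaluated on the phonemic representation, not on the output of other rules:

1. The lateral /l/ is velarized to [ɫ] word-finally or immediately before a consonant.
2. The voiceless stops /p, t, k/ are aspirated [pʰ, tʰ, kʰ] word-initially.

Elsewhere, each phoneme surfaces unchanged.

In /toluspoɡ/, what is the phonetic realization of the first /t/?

[tʰ]

Rule 2 applies to /t/ (word-initial: word-initially) → [tʰ].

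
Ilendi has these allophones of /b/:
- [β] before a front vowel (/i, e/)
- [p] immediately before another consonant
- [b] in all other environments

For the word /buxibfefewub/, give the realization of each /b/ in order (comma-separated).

[b], [p], [b]

Occurrence 1 (position 1): no conditioning environment matches → elsewhere allophone [b].
Occurrence 2 (position 5): immediately before another consonant → [p].
Occurrence 3 (position 12): no conditioning environment matches → elsewhere allophone [b].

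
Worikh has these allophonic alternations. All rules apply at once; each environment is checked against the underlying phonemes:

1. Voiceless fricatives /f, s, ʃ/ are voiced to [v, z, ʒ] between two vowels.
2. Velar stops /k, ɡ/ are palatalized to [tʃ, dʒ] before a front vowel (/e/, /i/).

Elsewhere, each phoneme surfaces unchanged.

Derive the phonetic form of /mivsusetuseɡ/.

[mivsuzetuzeɡ]

/m/ (word-initial): no rule targets it → [m].
/i/ — not in any rule's target class → [i].
/v/ (between /i/ and /s/) is unaffected → [v].
/s/ — between /v/ and /u/; rule 1 does not apply here → [s].
/u/ — not in any rule's target class → [u].
/s/ (between /u/ and /e/): between two vowels, so rule 1 applies → [z].
/e/ stays [e].
/t/ (between /e/ and /u/) is unaffected → [t].
/u/ stays [u].
/s/ — between /u/ and /e/, between two vowels — surfaces as [z] (rule 1).
/e/ — not in any rule's target class → [e].
/ɡ/ (word-final) is in the target of rule 2 but the environment (before a front vowel) is not met → [ɡ].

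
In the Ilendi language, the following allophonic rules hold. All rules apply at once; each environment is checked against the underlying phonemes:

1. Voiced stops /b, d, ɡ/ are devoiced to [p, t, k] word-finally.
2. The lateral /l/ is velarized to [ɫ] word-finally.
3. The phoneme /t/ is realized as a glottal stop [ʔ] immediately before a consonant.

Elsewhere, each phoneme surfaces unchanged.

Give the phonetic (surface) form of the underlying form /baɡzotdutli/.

/b/ — word-initial; rule 1 does not apply here → [b].
/ɡ/ (between /a/ and /z/) fails the environment for rule 1, so it stays [ɡ].
/t/ (between /o/ and /d/): immediately before a consonant, so rule 3 applies → [ʔ].
/d/ (between /t/ and /u/) is in the target of rule 1 but the environment (word-finally) is not met → [d].
/t/ meets the environment for rule 3 (immediately before a consonant) → [ʔ].
/l/ (between /t/ and /i/) fails the environment for rule 2, so it stays [l].

[baɡzoʔduʔli]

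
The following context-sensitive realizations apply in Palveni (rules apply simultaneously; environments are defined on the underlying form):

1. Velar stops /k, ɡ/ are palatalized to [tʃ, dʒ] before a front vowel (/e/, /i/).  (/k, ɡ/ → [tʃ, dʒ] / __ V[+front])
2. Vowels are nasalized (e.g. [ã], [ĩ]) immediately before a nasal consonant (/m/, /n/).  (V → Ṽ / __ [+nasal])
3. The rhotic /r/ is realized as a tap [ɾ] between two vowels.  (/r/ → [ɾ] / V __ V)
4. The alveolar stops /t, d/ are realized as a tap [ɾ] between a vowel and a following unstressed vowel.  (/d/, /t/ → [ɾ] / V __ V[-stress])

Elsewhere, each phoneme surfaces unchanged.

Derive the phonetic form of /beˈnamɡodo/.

/b/ — not in any rule's target class → [b].
/e/ (between /b/ and /n/) occurs before a nasal consonant → [ẽ] by rule 2.
/n/ — not in any rule's target class → [n].
/a/ (between /n/ and /m/) occurs before a nasal consonant → [ã] by rule 2.
/m/ (between /a/ and /ɡ/) is unaffected → [m].
/ɡ/ — between /m/ and /o/; rule 1 does not apply here → [ɡ].
/o/ — between /ɡ/ and /d/; rule 2 does not apply here → [o].
/d/ meets the environment for rule 4 (between a vowel and a following unstressed vowel) → [ɾ].
/o/ (word-final) fails the environment for rule 2, so it stays [o].

[bẽˈnãmɡoɾo]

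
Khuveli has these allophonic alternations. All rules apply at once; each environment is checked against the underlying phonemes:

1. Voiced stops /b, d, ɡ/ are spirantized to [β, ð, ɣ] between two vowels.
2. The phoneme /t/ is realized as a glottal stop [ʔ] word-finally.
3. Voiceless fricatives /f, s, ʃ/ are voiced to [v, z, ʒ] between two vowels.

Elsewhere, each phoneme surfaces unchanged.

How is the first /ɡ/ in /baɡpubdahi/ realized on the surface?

/ɡ/ (between /a/ and /p/) is in the target of rule 1 but the environment (between two vowels) is not met → [ɡ].

[ɡ]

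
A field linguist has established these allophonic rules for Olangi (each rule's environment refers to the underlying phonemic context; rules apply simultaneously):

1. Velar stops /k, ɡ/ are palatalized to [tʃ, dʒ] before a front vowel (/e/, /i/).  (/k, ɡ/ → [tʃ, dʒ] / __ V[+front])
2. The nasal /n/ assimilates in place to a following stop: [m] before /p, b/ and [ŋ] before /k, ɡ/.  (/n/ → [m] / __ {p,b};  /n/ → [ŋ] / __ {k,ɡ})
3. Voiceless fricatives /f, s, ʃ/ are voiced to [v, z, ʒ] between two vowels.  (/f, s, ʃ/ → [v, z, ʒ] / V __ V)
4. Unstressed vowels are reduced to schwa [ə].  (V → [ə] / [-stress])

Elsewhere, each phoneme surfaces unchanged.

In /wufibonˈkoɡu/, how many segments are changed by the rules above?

Segments that undergo a rule: /u/ → [ə] (rule 4); /f/ → [v] (rule 3); /i/ → [ə] (rule 4); /o/ → [ə] (rule 4); /n/ → [ŋ] (rule 2); /u/ → [ə] (rule 4).
All other segments surface unchanged.

6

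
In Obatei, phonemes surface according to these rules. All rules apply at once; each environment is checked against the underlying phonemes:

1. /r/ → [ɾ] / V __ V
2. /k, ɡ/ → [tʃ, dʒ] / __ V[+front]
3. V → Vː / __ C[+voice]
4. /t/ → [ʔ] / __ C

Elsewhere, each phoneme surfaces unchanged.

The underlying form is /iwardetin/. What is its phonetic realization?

[iːwaːrdetiːn]

/i/ — word-initial, before a voiced consonant — surfaces as [iː] (rule 3).
/w/ — not in any rule's target class → [w].
/a/ — between /w/ and /r/, before a voiced consonant — surfaces as [aː] (rule 3).
/r/ — between /a/ and /d/; rule 1 does not apply here → [r].
/d/ (between /r/ and /e/) is unaffected → [d].
/e/ (between /d/ and /t/) fails the environment for rule 3, so it stays [e].
/t/ (between /e/ and /i/) is in the target of rule 4 but the environment (immediately before a consonant) is not met → [t].
/i/ meets the environment for rule 3 (before a voiced consonant) → [iː].
/n/ (word-final) is unaffected → [n].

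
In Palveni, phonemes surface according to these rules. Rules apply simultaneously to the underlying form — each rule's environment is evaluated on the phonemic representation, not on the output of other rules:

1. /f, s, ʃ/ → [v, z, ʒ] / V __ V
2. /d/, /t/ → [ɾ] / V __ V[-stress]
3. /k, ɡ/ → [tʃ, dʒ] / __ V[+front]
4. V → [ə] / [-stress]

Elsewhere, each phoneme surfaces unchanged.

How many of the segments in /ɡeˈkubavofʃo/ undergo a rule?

Segments that undergo a rule: /ɡ/ → [dʒ] (rule 3); /e/ → [ə] (rule 4); /a/ → [ə] (rule 4); /o/ → [ə] (rule 4); /o/ → [ə] (rule 4).
All other segments surface unchanged.

5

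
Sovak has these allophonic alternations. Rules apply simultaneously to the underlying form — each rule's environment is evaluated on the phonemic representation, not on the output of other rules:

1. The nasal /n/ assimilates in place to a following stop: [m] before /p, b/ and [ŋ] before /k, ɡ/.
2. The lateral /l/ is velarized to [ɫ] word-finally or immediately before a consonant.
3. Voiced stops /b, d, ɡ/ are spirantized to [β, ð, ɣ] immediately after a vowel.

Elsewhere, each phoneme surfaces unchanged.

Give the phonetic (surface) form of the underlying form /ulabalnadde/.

[ulaβaɫnaðde]

/l/ (between /u/ and /a/): rule 2 targets it, but not word-finally or immediately before a consonant → unchanged [l].
/b/ (between /a/ and /a/) occurs immediately after a vowel → [β] by rule 3.
/l/ (between /a/ and /n/) occurs word-finally or immediately before a consonant → [ɫ] by rule 2.
/n/ (between /l/ and /a/): rule 1 targets it, but not before a labial or velar stop → unchanged [n].
/d/ (between /a/ and /d/): immediately after a vowel, so rule 3 applies → [ð].
/d/ (between /d/ and /e/): rule 3 targets it, but not immediately after a vowel → unchanged [d].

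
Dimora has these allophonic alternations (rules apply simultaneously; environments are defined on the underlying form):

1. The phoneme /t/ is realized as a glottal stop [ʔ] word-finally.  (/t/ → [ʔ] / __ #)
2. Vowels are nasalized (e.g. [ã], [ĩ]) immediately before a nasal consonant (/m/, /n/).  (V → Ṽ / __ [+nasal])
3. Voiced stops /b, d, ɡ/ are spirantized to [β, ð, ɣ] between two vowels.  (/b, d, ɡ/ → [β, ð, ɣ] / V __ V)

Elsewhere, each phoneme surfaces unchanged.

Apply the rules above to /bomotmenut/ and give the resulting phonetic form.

[bõmotmẽnuʔ]

/b/ — word-initial; rule 3 does not apply here → [b].
/o/ meets the environment for rule 2 (before a nasal consonant) → [õ].
/o/ (between /m/ and /t/) is in the target of rule 2 but the environment (before a nasal consonant) is not met → [o].
/t/ (between /o/ and /m/): rule 1 targets it, but not word-finally → unchanged [t].
/e/ (between /m/ and /n/) occurs before a nasal consonant → [ẽ] by rule 2.
/u/ (between /n/ and /t/) fails the environment for rule 2, so it stays [u].
/t/ meets the environment for rule 1 (word-finally) → [ʔ].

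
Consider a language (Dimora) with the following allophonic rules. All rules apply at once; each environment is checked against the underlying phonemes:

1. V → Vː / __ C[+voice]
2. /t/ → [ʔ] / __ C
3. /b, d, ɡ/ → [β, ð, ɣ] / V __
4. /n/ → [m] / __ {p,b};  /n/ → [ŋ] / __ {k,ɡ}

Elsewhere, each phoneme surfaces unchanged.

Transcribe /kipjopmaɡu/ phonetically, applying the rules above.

/k/ (word-initial) is unaffected → [k].
/i/ (between /k/ and /p/) is in the target of rule 1 but the environment (before a voiced consonant) is not met → [i].
/p/ stays [p].
/j/ (between /p/ and /o/) is unaffected → [j].
/o/ (between /j/ and /p/): rule 1 targets it, but not before a voiced consonant → unchanged [o].
/p/ — not in any rule's target class → [p].
/m/ (between /p/ and /a/) is unaffected → [m].
/a/ (between /m/ and /ɡ/) occurs before a voiced consonant → [aː] by rule 1.
/ɡ/ (between /a/ and /u/): immediately after a vowel, so rule 3 applies → [ɣ].
/u/ (word-final) fails the environment for rule 1, so it stays [u].

[kipjopmaːɣu]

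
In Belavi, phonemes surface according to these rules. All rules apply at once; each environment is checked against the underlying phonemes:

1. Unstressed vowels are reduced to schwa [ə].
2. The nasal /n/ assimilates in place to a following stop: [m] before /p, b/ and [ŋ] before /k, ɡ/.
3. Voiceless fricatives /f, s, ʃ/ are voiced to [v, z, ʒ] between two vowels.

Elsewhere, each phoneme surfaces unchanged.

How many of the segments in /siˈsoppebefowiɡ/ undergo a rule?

7

Segments that undergo a rule: /i/ → [ə] (rule 1); /s/ → [z] (rule 3); /e/ → [ə] (rule 1); /e/ → [ə] (rule 1); /f/ → [v] (rule 3); /o/ → [ə] (rule 1); /i/ → [ə] (rule 1).
All other segments surface unchanged.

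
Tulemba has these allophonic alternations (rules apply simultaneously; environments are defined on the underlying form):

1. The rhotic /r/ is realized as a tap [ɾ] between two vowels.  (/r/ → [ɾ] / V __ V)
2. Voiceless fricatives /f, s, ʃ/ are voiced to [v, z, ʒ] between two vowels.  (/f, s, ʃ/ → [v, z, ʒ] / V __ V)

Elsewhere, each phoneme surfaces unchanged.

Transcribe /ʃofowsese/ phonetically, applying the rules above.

[ʃovowseze]

/ʃ/ (word-initial) fails the environment for rule 2, so it stays [ʃ].
/o/ (between /ʃ/ and /f/) is unaffected → [o].
/f/ (between /o/ and /o/) occurs between two vowels → [v] by rule 2.
/o/ (between /f/ and /w/): no rule targets it → [o].
/w/ — not in any rule's target class → [w].
/s/ — between /w/ and /e/; rule 2 does not apply here → [s].
/e/ (between /s/ and /s/) is unaffected → [e].
/s/ — between /e/ and /e/, between two vowels — surfaces as [z] (rule 2).
/e/ (word-final) is unaffected → [e].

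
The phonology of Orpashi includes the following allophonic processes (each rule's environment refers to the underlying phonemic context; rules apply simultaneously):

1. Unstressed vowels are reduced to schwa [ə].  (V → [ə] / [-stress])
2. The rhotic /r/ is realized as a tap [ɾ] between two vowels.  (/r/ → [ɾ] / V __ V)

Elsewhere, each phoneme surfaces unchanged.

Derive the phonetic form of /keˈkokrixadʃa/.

/k/ (word-initial): no rule targets it → [k].
/e/ — between /k/ and /k/, in an unstressed syllable — surfaces as [ə] (rule 1).
/k/ (between /e/ and /o/): no rule targets it → [k].
/o/ (between /k/ and /k/) fails the environment for rule 1, so it stays [o].
/k/ — not in any rule's target class → [k].
/r/ (between /k/ and /i/): rule 2 targets it, but not between two vowels → unchanged [r].
/i/ (between /r/ and /x/) occurs in an unstressed syllable → [ə] by rule 1.
/x/ (between /i/ and /a/): no rule targets it → [x].
/a/ (between /x/ and /d/): in an unstressed syllable, so rule 1 applies → [ə].
/d/ (between /a/ and /ʃ/): no rule targets it → [d].
/ʃ/ — not in any rule's target class → [ʃ].
/a/ (word-final) occurs in an unstressed syllable → [ə] by rule 1.

[kəˈkokrəxədʃə]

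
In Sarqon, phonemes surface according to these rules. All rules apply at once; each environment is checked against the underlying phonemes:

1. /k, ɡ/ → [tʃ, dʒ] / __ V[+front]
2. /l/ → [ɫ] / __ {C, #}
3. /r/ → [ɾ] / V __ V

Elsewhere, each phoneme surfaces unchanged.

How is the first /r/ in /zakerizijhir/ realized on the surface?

/r/ (between /e/ and /i/) occurs between two vowels → [ɾ] by rule 3.

[ɾ]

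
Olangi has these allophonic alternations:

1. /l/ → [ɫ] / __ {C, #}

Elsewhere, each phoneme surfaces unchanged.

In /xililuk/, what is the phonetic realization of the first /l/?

/l/ (between /i/ and /i/) is in the target of rule 1 but the environment (word-finally or immediately before a consonant) is not met → [l].

[l]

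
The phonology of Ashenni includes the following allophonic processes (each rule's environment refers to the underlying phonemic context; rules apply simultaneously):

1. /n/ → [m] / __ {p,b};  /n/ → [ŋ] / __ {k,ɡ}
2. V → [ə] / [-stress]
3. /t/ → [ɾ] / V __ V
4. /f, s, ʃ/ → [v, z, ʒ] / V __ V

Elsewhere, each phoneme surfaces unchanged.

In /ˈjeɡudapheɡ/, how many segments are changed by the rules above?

Segments that undergo a rule: /u/ → [ə] (rule 2); /a/ → [ə] (rule 2); /e/ → [ə] (rule 2).
All other segments surface unchanged.

3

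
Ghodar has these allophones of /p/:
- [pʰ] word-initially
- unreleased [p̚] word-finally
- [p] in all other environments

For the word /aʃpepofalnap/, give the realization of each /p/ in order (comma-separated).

Occurrence 1 (position 3): no conditioning environment matches → elsewhere allophone [p].
Occurrence 2 (position 5): no conditioning environment matches → elsewhere allophone [p].
Occurrence 3 (position 12): word-finally → [p̚].

[p], [p], [p̚]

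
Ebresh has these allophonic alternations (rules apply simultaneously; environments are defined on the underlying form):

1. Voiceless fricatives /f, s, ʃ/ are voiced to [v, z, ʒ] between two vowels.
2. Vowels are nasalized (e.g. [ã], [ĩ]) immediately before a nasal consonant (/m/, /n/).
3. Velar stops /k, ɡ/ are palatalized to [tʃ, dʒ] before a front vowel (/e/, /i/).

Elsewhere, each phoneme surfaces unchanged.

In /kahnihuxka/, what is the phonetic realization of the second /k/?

/k/ — between /x/ and /a/; rule 3 does not apply here → [k].

[k]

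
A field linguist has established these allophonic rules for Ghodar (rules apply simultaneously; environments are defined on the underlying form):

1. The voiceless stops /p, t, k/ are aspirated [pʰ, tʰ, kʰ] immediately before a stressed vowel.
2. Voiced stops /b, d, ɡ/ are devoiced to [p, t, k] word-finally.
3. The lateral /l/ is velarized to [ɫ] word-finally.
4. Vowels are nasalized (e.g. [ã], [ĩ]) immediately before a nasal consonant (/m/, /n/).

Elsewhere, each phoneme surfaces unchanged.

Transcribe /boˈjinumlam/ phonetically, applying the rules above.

[boˈjĩnũmlãm]

/b/ (word-initial): rule 2 targets it, but not word-finally → unchanged [b].
/o/ — between /b/ and /j/; rule 4 does not apply here → [o].
/j/ stays [j].
/i/ (between /j/ and /n/): before a nasal consonant, so rule 4 applies → [ĩ].
/n/ (between /i/ and /u/) is unaffected → [n].
/u/ meets the environment for rule 4 (before a nasal consonant) → [ũ].
/m/ (between /u/ and /l/): no rule targets it → [m].
/l/ (between /m/ and /a/) fails the environment for rule 3, so it stays [l].
/a/ (between /l/ and /m/) occurs before a nasal consonant → [ã] by rule 4.
/m/ stays [m].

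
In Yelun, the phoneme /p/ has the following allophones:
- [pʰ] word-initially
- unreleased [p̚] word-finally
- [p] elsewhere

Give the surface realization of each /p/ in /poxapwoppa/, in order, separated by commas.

Occurrence 1 (position 1): word-initially → [pʰ].
Occurrence 2 (position 5): no conditioning environment matches → elsewhere allophone [p].
Occurrence 3 (position 8): no conditioning environment matches → elsewhere allophone [p].
Occurrence 4 (position 9): no conditioning environment matches → elsewhere allophone [p].

[pʰ], [p], [p], [p]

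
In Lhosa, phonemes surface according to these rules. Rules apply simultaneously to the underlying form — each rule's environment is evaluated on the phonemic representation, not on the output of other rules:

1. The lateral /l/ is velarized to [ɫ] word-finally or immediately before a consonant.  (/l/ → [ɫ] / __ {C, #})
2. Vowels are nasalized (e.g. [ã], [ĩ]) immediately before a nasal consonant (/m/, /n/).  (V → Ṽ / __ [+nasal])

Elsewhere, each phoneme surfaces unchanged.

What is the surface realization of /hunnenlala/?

[hũnnẽnlala]

/h/ — not in any rule's target class → [h].
/u/ (between /h/ and /n/): before a nasal consonant, so rule 2 applies → [ũ].
/n/ (between /u/ and /n/) is unaffected → [n].
/n/ stays [n].
/e/ meets the environment for rule 2 (before a nasal consonant) → [ẽ].
/n/ (between /e/ and /l/) is unaffected → [n].
/l/ (between /n/ and /a/) fails the environment for rule 1, so it stays [l].
/a/ (between /l/ and /l/) fails the environment for rule 2, so it stays [a].
/l/ — between /a/ and /a/; rule 1 does not apply here → [l].
/a/ (word-final) is in the target of rule 2 but the environment (before a nasal consonant) is not met → [a].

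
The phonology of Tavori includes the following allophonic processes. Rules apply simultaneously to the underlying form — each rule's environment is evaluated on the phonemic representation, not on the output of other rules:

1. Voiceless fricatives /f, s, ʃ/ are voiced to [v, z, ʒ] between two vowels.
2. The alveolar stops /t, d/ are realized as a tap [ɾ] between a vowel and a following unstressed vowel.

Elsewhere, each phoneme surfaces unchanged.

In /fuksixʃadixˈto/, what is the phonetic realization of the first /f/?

/f/ (word-initial) fails the environment for rule 1, so it stays [f].

[f]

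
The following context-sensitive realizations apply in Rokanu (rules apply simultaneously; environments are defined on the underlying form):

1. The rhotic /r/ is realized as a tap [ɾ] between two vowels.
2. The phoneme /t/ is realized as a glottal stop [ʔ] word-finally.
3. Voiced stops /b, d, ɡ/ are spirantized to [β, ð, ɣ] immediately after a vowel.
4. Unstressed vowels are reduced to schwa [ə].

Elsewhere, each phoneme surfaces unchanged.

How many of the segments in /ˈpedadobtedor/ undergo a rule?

8

Segments that undergo a rule: /d/ → [ð] (rule 3); /a/ → [ə] (rule 4); /d/ → [ð] (rule 3); /o/ → [ə] (rule 4); /b/ → [β] (rule 3); /e/ → [ə] (rule 4); /d/ → [ð] (rule 3); /o/ → [ə] (rule 4).
All other segments surface unchanged.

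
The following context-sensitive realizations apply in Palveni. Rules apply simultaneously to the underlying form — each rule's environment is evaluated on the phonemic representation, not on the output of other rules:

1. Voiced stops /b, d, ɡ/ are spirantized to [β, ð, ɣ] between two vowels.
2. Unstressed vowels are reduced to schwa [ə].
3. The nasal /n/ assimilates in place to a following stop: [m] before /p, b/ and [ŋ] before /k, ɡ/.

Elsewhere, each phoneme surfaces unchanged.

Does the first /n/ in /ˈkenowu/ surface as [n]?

Yes

/n/ — between /e/ and /o/; rule 3 does not apply here → [n].
The actual realization is [n], which matches [n].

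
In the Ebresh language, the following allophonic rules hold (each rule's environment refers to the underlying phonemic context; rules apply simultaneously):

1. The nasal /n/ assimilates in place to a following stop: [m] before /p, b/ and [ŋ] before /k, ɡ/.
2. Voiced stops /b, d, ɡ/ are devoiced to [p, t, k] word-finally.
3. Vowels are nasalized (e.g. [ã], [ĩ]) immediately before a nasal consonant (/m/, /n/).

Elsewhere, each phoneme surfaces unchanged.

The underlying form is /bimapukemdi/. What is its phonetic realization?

/b/ (word-initial) fails the environment for rule 2, so it stays [b].
/i/ meets the environment for rule 3 (before a nasal consonant) → [ĩ].
/m/ stays [m].
/a/ (between /m/ and /p/) fails the environment for rule 3, so it stays [a].
/p/ stays [p].
/u/ — between /p/ and /k/; rule 3 does not apply here → [u].
/k/ — not in any rule's target class → [k].
/e/ meets the environment for rule 3 (before a nasal consonant) → [ẽ].
/m/ stays [m].
/d/ — between /m/ and /i/; rule 2 does not apply here → [d].
/i/ (word-final): rule 3 targets it, but not before a nasal consonant → unchanged [i].

[bĩmapukẽmdi]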